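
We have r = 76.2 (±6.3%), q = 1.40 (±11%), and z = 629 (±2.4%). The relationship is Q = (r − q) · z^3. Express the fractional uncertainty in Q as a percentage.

Let u = r − q = 74.8. δu = √(δr² + δq²) = √(23.0 + 0.0237) = 4.80, so δu/u = 0.0642.
Q is then a monomial in u, z:
δQ/Q = √((δu/u)² + (3·δz/z)²) = √(0.00412 + 0.00518) = 0.0965

9.65%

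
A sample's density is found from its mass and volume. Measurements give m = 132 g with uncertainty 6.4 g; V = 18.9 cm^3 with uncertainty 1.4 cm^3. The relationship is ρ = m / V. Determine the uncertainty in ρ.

For a monomial ρ ∝ m, V^-1, fractional errors add in quadrature:
  (1·δm/m)² = (1×0.0485)² = 0.00235;  (-1·δV/V)² = (-1×0.0741)² = 0.00549
δρ/ρ = √(0.00784) = 0.0885
ρ = 6.98 g/cm^3, so δρ = 0.0885 × 6.98 = 0.618 g/cm^3.

0.618 g/cm^3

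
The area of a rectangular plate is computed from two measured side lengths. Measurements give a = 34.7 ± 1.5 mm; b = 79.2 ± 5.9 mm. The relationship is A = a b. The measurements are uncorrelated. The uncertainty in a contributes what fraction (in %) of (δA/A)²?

(δA/A)² = (1·δa/a)² + (1·δb/b)²
  a term: (1×0.0432)² = 0.00187
  b term: (1×0.0745)² = 0.00555
Total = 0.00742. Share from a = 0.00187/0.00742 = 0.252.

25.2%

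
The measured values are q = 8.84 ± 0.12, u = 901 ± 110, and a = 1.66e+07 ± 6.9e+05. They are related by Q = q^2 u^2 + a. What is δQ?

1.56e+07

Let p = q^2·u^2 = 6.34e+07. δp/p = √((2·δq/q)² + (2·δu/u)²) = √(0.000737 + 0.0596) = 0.246, so δp = 1.56e+07.
Q = p + a: δQ = √(δp² + δa²) = √(2.43e+14 + 4.76e+11) = 1.56e+07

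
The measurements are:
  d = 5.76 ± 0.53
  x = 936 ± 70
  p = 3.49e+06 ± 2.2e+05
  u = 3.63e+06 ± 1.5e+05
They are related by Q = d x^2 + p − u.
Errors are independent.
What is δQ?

9.25e+05

Let w = d·x^2 = 5.05e+06. δw/w = √((1·δd/d)² + (2·δx/x)²) = √(0.00847 + 0.0224) = 0.176, so δw = 8.86e+05.
Q = w + p − u: δQ = √(δw² + δp² + δu²) = √(7.85e+11 + 4.84e+10 + 2.25e+10) = 9.25e+05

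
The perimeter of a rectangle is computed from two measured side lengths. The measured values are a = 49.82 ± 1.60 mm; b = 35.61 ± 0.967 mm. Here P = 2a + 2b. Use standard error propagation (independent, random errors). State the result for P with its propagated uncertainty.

170.9 ± 3.74 mm

Absolute uncertainties add in quadrature for a linear combination:
  (2·δa)² = 10.2;  (2·δb)² = 3.74
δP = √(14.0) = 3.74 mm
P = 170.9 mm.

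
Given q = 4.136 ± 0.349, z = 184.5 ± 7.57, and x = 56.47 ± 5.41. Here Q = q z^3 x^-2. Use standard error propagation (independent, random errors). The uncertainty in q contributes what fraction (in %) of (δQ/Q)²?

12.1%

(δQ/Q)² = (1·δq/q)² + (3·δz/z)² + (-2·δx/x)²
  q term: (1×0.0844)² = 0.00712
  z term: (3×0.0410)² = 0.0152
  x term: (-2×0.0958)² = 0.0367
Total = 0.0590. Share from q = 0.00712/0.0590 = 0.121.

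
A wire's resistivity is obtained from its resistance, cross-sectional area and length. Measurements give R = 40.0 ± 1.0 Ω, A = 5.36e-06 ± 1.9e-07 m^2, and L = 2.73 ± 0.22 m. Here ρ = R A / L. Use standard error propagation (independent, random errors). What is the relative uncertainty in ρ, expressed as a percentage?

9.15%

Since ρ is a product/quotient, work with relative uncertainties:
  (1·δR/R)² = (1×0.0250)² = 0.000625;  (1·δA/A)² = (1×0.0354)² = 0.00126;  (-1·δL/L)² = (-1×0.0806)² = 0.00649
δρ/ρ = √(0.00838) = 0.0915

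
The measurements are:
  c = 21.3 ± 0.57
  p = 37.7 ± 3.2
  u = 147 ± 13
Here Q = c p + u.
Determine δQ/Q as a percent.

Let w = c·p = 803. δw/w = √((1·δc/c)² + (1·δp/p)²) = √(0.000716 + 0.00720) = 0.0890, so δw = 71.5.
Q = w + u: δQ = √(δw² + δu²) = √(5110 + 169) = 72.6
Q = 950, so δQ/Q = 72.6/950 = 0.0765.

7.65%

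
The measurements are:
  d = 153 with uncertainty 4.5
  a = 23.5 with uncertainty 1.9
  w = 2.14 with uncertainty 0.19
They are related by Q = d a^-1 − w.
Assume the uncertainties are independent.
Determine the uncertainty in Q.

0.591

Let p = d·a^-1 = 6.51. δp/p = √((1·δd/d)² + (-1·δa/a)²) = √(0.000865 + 0.00654) = 0.0860, so δp = 0.560.
Q = p − w: δQ = √(δp² + δw²) = √(0.314 + 0.0361) = 0.591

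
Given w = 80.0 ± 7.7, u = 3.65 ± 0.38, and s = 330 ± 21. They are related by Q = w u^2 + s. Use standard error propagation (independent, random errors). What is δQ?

Let p = w·u^2 = 1070. δp/p = √((1·δw/w)² + (2·δu/u)²) = √(0.00926 + 0.0434) = 0.229, so δp = 244.
Q = p + s: δQ = √(δp² + δs²) = √(59800 + 441) = 245

245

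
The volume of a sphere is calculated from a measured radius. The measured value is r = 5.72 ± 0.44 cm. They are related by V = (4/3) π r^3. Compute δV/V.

V ∝ r^3, so δV/V = |3| · δr/r = 3 × 0.0769 = 0.231.

0.231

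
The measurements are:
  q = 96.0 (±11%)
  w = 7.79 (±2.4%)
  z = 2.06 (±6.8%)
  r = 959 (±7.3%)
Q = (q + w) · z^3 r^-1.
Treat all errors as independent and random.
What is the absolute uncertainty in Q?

Let u = q + w = 104. δu = √(δq² + δw²) = √(112 + 0.0350) = 10.6, so δu/u = 0.102.
Q is then a monomial in u, z, r:
δQ/Q = √((δu/u)² + (3·δz/z)² + (-1·δr/r)²) = √(0.0104 + 0.0416 + 0.00533) = 0.239
Q = 0.946, so δQ = 0.239 × 0.946 = 0.226.

0.226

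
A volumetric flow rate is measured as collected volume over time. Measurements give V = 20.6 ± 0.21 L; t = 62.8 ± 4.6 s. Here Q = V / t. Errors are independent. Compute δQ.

0.0243 L/s

Relative error in a monomial: (δQ/Q)² = Σ (nᵢ · δxᵢ/xᵢ)².
  (1·δV/V)² = (1×0.0102)² = 0.000104;  (-1·δt/t)² = (-1×0.0732)² = 0.00537
δQ/Q = √(0.00547) = 0.0740
Q = 0.328 L/s, so δQ = 0.0740 × 0.328 = 0.0243 L/s.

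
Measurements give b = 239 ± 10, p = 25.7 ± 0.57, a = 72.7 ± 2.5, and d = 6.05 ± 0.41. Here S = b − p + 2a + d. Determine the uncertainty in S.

For a sum/difference, combine absolute errors in quadrature:
  (δb)² = 100;  (δp)² = 0.325;  (2·δa)² = 25.0;  (δd)² = 0.168
δS = √(125) = 11.2

11.2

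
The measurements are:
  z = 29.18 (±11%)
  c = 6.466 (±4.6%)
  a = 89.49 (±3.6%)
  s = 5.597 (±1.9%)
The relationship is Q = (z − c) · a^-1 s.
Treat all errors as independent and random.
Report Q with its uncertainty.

1.421 ± 0.210

Let u = z − c = 22.71. δu = √(δz² + δc²) = √(10.3 + 0.0885) = 3.22, so δu/u = 0.142.
Q is then a monomial in u, a, s:
δQ/Q = √((δu/u)² + (-1·δa/a)² + (1·δs/s)²) = √(0.0201 + 0.00130 + 0.000361) = 0.148
Q = 1.421, so δQ = 0.148 × 1.421 = 0.210.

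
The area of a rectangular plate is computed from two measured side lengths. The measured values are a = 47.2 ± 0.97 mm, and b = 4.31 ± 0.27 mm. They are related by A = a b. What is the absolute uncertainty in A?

13.4 mm^2

For a monomial A ∝ a, b, fractional errors add in quadrature:
  (1·δa/a)² = (1×0.0206)² = 0.000422;  (1·δb/b)² = (1×0.0626)² = 0.00392
δA/A = √(0.00435) = 0.0659
A = 203 mm^2, so δA = 0.0659 × 203 = 13.4 mm^2.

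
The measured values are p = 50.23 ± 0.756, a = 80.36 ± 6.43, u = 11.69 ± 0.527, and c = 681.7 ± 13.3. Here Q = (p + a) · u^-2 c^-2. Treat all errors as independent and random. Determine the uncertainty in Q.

Let w = p + a = 130.6. δw = √(δp² + δa²) = √(0.572 + 41.3) = 6.47, so δw/w = 0.0496.
Q is then a monomial in w, u, c:
δQ/Q = √((δw/w)² + (-2·δu/u)² + (-2·δc/c)²) = √(0.00246 + 0.00813 + 0.00152) = 0.110
Q = 2.056e-06, so δQ = 0.110 × 2.056e-06 = 2.26e-07.

2.26e-07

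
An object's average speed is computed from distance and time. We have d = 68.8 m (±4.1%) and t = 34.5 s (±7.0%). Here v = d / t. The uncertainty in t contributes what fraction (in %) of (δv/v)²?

74.5%

(δv/v)² = (1·δd/d)² + (-1·δt/t)²
  d term: (1×0.0410)² = 0.00168
  t term: (-1×0.0700)² = 0.00490
Total = 0.00658. Share from t = 0.00490/0.00658 = 0.745.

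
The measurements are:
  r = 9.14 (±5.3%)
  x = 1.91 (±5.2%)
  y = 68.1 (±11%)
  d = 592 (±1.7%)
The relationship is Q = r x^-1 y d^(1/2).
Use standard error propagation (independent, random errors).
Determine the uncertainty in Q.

Relative error in a monomial: (δQ/Q)² = Σ (nᵢ · δxᵢ/xᵢ)².
  (1·δr/r)² = (1×0.0530)² = 0.00281;  (-1·δx/x)² = (-1×0.0520)² = 0.00270;  (1·δy/y)² = (1×0.110)² = 0.0121;  (½·δd/d)² = (0.5×0.0170)² = 7.23e-05
δQ/Q = √(0.0177) = 0.133
Q = 7930, so δQ = 0.133 × 7930 = 1050.

1050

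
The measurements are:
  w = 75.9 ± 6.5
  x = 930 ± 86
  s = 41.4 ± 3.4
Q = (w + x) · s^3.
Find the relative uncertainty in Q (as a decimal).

Let u = w + x = 1010. δu = √(δw² + δx²) = √(42.2 + 7400) = 86.2, so δu/u = 0.0857.
Q is then a monomial in u, s:
δQ/Q = √((δu/u)² + (3·δs/s)²) = √(0.00735 + 0.0607) = 0.261

0.261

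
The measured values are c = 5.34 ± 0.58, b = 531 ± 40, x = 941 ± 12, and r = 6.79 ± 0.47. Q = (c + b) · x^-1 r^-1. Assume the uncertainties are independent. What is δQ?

0.00861

Let u = c + b = 536. δu = √(δc² + δb²) = √(0.336 + 1600) = 40.0, so δu/u = 0.0746.
Q is then a monomial in u, x, r:
δQ/Q = √((δu/u)² + (-1·δx/x)² + (-1·δr/r)²) = √(0.00556 + 0.000163 + 0.00479) = 0.103
Q = 0.0839, so δQ = 0.103 × 0.0839 = 0.00861.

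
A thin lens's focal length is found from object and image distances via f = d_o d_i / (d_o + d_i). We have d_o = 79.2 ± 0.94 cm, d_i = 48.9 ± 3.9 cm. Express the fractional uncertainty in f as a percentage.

∂f/∂d_o = (d_i/(d_o+d_i))² = 0.146;  ∂f/∂d_i = (d_o/(d_o+d_i))² = 0.382
δf = √((∂f/∂d_o · δd_o)² + (∂f/∂d_i · δd_i)²) = √(0.0188 + 2.22) = 1.50 cm
f = 30.2 cm, so δf/f = 1.50/30.2 = 0.0495.

4.95%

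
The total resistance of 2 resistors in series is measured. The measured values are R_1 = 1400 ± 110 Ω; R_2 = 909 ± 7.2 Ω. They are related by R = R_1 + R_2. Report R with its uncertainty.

Each term contributes (cᵢ δxᵢ)² to (δR)²:
  (δR_1)² = 12100;  (δR_2)² = 51.8
δR = √(12200) = 110 Ω
R = 2310 Ω.

2310 ± 110 Ω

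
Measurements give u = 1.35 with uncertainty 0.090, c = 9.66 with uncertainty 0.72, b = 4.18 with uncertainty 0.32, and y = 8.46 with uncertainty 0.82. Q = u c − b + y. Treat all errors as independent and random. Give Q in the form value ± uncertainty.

Let p = u·c = 13.0. δp/p = √((1·δu/u)² + (1·δc/c)²) = √(0.00444 + 0.00556) = 0.1000, so δp = 1.30.
Q = p − b + y: δQ = √(δp² + δb² + δy²) = √(1.70 + 0.102 + 0.672) = 1.57
Q = 17.3.

17.3 ± 1.57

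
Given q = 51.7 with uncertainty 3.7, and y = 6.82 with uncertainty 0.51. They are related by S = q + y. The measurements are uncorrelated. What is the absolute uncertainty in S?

3.73

Sums and differences: (δS)² = Σ (cᵢ δxᵢ)².
  (δq)² = 13.7;  (δy)² = 0.260
δS = √(14.0) = 3.73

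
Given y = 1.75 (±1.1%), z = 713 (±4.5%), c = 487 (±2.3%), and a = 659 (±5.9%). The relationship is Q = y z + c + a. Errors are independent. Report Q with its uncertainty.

2390 ± 70.6

Let p = y·z = 1250. δp/p = √((1·δy/y)² + (1·δz/z)²) = √(0.000121 + 0.00202) = 0.0463, so δp = 57.8.
Q = p + c + a: δQ = √(δp² + δc² + δa²) = √(3340 + 125 + 1510) = 70.6
Q = 2390.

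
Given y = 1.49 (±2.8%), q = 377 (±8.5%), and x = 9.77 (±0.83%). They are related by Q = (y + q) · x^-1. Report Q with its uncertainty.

Let u = y + q = 378. δu = √(δy² + δq²) = √(0.00174 + 1030) = 32.0, so δu/u = 0.0847.
Q is then a monomial in u, x:
δQ/Q = √((δu/u)² + (-1·δx/x)²) = √(0.00717 + 6.89e-05) = 0.0851
Q = 38.7, so δQ = 0.0851 × 38.7 = 3.30.

38.7 ± 3.30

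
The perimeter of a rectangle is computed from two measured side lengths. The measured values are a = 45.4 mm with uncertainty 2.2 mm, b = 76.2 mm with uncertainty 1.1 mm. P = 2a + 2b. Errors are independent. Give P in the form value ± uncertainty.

P is a linear combination, so absolute uncertainties add in quadrature:
  (2·δa)² = 19.4;  (2·δb)² = 4.84
δP = √(24.2) = 4.92 mm
P = 243 mm.

243 ± 4.92 mm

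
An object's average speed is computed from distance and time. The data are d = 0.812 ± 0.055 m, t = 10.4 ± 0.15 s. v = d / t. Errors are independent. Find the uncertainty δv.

0.00541 m/s

Each factor contributes (exponent × relative error)² to (δv/v)²:
  (1·δd/d)² = (1×0.0677)² = 0.00459;  (-1·δt/t)² = (-1×0.0144)² = 0.000208
δv/v = √(0.00480) = 0.0693
v = 0.0781 m/s, so δv = 0.0693 × 0.0781 = 0.00541 m/s.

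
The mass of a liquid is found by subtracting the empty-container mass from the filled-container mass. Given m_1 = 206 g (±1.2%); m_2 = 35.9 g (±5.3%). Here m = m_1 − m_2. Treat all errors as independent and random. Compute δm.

Sums and differences: (δm)² = Σ (cᵢ δxᵢ)².
  (δm_1)² = 6.11;  (δm_2)² = 3.62
δm = √(9.73) = 3.12 g

3.12 g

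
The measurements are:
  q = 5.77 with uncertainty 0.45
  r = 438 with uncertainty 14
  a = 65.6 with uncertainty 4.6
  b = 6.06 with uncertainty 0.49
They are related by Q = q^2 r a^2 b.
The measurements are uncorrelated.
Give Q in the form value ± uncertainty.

For a monomial Q ∝ q^2, r, a^2, b, fractional errors add in quadrature:
  (2·δq/q)² = (2×0.0780)² = 0.0243;  (1·δr/r)² = (1×0.0320)² = 0.00102;  (2·δa/a)² = (2×0.0701)² = 0.0197;  (1·δb/b)² = (1×0.0809)² = 0.00654
δQ/Q = √(0.0516) = 0.227
Q = 3.8e+08, so δQ = 0.227 × 3.8e+08 = 8.63e+07.

(3.80 ± 0.863) × 10^8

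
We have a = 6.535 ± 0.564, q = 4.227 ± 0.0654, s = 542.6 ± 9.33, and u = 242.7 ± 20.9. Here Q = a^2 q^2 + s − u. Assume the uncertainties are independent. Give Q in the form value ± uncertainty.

1063 ± 136

Let p = a^2·q^2 = 763.1. δp/p = √((2·δa/a)² + (2·δq/q)²) = √(0.0298 + 0.000958) = 0.175, so δp = 134.
Q = p + s − u: δQ = √(δp² + δs² + δu²) = √(17900 + 87.0 + 437) = 136
Q = 1063.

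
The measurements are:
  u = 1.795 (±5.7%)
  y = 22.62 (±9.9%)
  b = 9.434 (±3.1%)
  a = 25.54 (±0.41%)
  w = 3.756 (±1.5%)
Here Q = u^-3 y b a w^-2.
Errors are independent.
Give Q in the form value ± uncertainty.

66.80 ± 13.5

Products/powers → add relative errors in quadrature, weighted by exponent:
  (-3·δu/u)² = (-3×0.0570)² = 0.0292;  (1·δy/y)² = (1×0.0990)² = 0.00980;  (1·δb/b)² = (1×0.0310)² = 0.000961;  (1·δa/a)² = (1×0.00410)² = 1.68e-05;  (-2·δw/w)² = (-2×0.0150)² = 0.000900
δQ/Q = √(0.0409) = 0.202
Q = 66.80, so δQ = 0.202 × 66.80 = 13.5.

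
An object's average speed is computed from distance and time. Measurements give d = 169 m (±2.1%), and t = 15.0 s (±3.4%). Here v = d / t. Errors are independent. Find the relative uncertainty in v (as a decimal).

0.0400

Products/powers → add relative errors in quadrature, weighted by exponent:
  (1·δd/d)² = (1×0.0210)² = 0.000441;  (-1·δt/t)² = (-1×0.0340)² = 0.00116
δv/v = √(0.00160) = 0.0400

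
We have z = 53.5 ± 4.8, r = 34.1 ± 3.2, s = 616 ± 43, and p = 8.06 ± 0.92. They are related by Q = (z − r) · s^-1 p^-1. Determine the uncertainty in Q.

0.00127

Let u = z − r = 19.4. δu = √(δz² + δr²) = √(23.0 + 10.2) = 5.77, so δu/u = 0.297.
Q is then a monomial in u, s, p:
δQ/Q = √((δu/u)² + (-1·δs/s)² + (-1·δp/p)²) = √(0.0884 + 0.00487 + 0.0130) = 0.326
Q = 0.00391, so δQ = 0.326 × 0.00391 = 0.00127.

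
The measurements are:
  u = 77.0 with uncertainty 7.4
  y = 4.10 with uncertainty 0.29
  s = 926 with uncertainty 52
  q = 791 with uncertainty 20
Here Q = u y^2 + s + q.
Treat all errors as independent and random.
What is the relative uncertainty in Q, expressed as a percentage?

7.58%

Let p = u·y^2 = 1290. δp/p = √((1·δu/u)² + (2·δy/y)²) = √(0.00924 + 0.0200) = 0.171, so δp = 221.
Q = p + s + q: δQ = √(δp² + δs² + δq²) = √(49000 + 2700 + 400) = 228
Q = 3010, so δQ/Q = 228/3010 = 0.0758.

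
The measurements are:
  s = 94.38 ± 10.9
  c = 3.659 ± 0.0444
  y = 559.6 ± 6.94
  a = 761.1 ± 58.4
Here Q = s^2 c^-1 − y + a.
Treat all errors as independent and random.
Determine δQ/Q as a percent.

21.5%

Let p = s^2·c^-1 = 2434. δp/p = √((2·δs/s)² + (-1·δc/c)²) = √(0.0534 + 0.000147) = 0.231, so δp = 563.
Q = p − y + a: δQ = √(δp² + δy² + δa²) = √(3.17e+05 + 48.2 + 3410) = 566
Q = 2636, so δQ/Q = 566/2636 = 0.215.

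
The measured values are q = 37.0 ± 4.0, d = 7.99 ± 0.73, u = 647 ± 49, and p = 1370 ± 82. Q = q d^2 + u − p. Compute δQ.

Let w = q·d^2 = 2360. δw/w = √((1·δq/q)² + (2·δd/d)²) = √(0.0117 + 0.0334) = 0.212, so δw = 502.
Q = w + u − p: δQ = √(δw² + δu² + δp²) = √(2.52e+05 + 2400 + 6720) = 511

511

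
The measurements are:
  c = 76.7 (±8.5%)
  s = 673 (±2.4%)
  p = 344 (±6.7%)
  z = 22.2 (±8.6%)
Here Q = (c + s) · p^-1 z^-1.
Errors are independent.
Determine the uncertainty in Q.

0.0109

Let u = c + s = 750. δu = √(δc² + δs²) = √(42.5 + 261) = 17.4, so δu/u = 0.0232.
Q is then a monomial in u, p, z:
δQ/Q = √((δu/u)² + (-1·δp/p)² + (-1·δz/z)²) = √(0.000540 + 0.00449 + 0.00740) = 0.111
Q = 0.0982, so δQ = 0.111 × 0.0982 = 0.0109.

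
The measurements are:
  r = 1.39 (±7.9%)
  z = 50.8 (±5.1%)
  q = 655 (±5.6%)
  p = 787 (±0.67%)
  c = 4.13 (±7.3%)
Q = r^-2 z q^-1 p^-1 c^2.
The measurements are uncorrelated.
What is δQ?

Products/powers → add relative errors in quadrature, weighted by exponent:
  (-2·δr/r)² = (-2×0.0790)² = 0.0250;  (1·δz/z)² = (1×0.0510)² = 0.00260;  (-1·δq/q)² = (-1×0.0560)² = 0.00314;  (-1·δp/p)² = (-1×0.00670)² = 4.49e-05;  (2·δc/c)² = (2×0.0730)² = 0.0213
δQ/Q = √(0.0521) = 0.228
Q = 0.000870, so δQ = 0.228 × 0.000870 = 0.000199.

0.000199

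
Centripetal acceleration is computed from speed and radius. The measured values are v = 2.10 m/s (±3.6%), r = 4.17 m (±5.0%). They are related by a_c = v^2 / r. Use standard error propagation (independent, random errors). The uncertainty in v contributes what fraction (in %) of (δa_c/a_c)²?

67.5%

(δa_c/a_c)² = (2·δv/v)² + (-1·δr/r)²
  v term: (2×0.0360)² = 0.00518
  r term: (-1×0.0500)² = 0.00250
Total = 0.00768. Share from v = 0.00518/0.00768 = 0.675.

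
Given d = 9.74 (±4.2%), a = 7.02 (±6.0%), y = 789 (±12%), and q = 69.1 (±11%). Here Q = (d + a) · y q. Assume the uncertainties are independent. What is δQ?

Let u = d + a = 16.8. δu = √(δd² + δa²) = √(0.167 + 0.177) = 0.587, so δu/u = 0.0350.
Q is then a monomial in u, y, q:
δQ/Q = √((δu/u)² + (1·δy/y)² + (1·δq/q)²) = √(0.00123 + 0.0144 + 0.0121) = 0.167
Q = 9.14e+05, so δQ = 0.167 × 9.14e+05 = 1.52e+05.

1.52e+05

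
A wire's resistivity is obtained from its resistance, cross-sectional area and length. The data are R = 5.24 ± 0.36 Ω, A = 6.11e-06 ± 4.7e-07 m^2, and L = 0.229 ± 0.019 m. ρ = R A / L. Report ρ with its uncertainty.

Products/powers → add relative errors in quadrature, weighted by exponent:
  (1·δR/R)² = (1×0.0687)² = 0.00472;  (1·δA/A)² = (1×0.0769)² = 0.00592;  (-1·δL/L)² = (-1×0.0830)² = 0.00688
δρ/ρ = √(0.0175) = 0.132
ρ = 0.000140 Ω·m, so δρ = 0.132 × 0.000140 = 1.85e-05 Ω·m.

(1.40 ± 0.185) × 10^-4 Ω·m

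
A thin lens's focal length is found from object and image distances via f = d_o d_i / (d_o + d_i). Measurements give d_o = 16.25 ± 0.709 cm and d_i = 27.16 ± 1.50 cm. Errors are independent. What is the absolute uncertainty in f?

∂f/∂d_o = (d_i/(d_o+d_i))² = 0.391;  ∂f/∂d_i = (d_o/(d_o+d_i))² = 0.140
δf = √((∂f/∂d_o · δd_o)² + (∂f/∂d_i · δd_i)²) = √(0.0770 + 0.0442) = 0.348 cm

0.348 cm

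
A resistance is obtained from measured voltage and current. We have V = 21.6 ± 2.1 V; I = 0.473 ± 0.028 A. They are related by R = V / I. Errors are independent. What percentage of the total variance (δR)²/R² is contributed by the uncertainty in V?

(δR/R)² = (1·δV/V)² + (-1·δI/I)²
  V term: (1×0.0972)² = 0.00945
  I term: (-1×0.0592)² = 0.00350
Total = 0.0130. Share from V = 0.00945/0.0130 = 0.730.

73.0%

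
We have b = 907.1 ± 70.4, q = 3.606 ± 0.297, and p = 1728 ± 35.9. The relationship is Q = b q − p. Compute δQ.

Let w = b·q = 3271. δw/w = √((1·δb/b)² + (1·δq/q)²) = √(0.00602 + 0.00678) = 0.113, so δw = 370.
Q = w − p: δQ = √(δw² + δp²) = √(1.37e+05 + 1290) = 372

372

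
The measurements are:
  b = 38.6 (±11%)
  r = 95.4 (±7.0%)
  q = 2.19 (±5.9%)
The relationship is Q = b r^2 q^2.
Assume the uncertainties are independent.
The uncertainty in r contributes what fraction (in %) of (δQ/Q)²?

43.0%

(δQ/Q)² = (1·δb/b)² + (2·δr/r)² + (2·δq/q)²
  b term: (1×0.110)² = 0.0121
  r term: (2×0.0700)² = 0.0196
  q term: (2×0.0590)² = 0.0139
Total = 0.0456. Share from r = 0.0196/0.0456 = 0.430.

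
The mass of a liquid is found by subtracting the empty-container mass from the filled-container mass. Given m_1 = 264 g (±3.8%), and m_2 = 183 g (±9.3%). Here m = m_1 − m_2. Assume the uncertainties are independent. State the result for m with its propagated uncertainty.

Sums and differences: (δm)² = Σ (cᵢ δxᵢ)².
  (δm_1)² = 101;  (δm_2)² = 290
δm = √(390) = 19.8 g
m = 81.0 g.

81.0 ± 19.8 g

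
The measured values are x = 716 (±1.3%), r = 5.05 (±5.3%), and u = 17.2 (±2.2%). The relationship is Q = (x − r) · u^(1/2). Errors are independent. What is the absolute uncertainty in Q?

Let w = x − r = 711. δw = √(δx² + δr²) = √(86.6 + 0.0716) = 9.31, so δw/w = 0.0131.
Q is then a monomial in w, u:
δQ/Q = √((δw/w)² + (½·δu/u)²) = √(0.000172 + 0.000121) = 0.0171
Q = 2950, so δQ = 0.0171 × 2950 = 50.4.

50.4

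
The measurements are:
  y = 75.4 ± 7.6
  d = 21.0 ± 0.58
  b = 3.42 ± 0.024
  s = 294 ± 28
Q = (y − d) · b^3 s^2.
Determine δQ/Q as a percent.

Let u = y − d = 54.4. δu = √(δy² + δd²) = √(57.8 + 0.336) = 7.62, so δu/u = 0.140.
Q is then a monomial in u, b, s:
δQ/Q = √((δu/u)² + (3·δb/b)² + (2·δs/s)²) = √(0.0196 + 0.000443 + 0.0363) = 0.237

23.7%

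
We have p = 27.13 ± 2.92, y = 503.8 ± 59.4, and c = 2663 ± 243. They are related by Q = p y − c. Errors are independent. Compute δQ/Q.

Let w = p·y = 13670. δw/w = √((1·δp/p)² + (1·δy/y)²) = √(0.0116 + 0.0139) = 0.160, so δw = 2180.
Q = w − c: δQ = √(δw² + δc²) = √(4.76e+06 + 59000) = 2200
Q = 11010, so δQ/Q = 2200/11010 = 0.199.

0.199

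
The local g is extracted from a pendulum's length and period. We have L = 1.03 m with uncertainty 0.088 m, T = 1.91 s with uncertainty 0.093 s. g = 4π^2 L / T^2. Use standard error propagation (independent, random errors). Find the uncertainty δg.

1.44 m/s^2

Relative error in a monomial: (δg/g)² = Σ (nᵢ · δxᵢ/xᵢ)².
  (1·δL/L)² = (1×0.0854)² = 0.00730;  (-2·δT/T)² = (-2×0.0487)² = 0.00948
δg/g = √(0.0168) = 0.130
g = 11.1 m/s^2, so δg = 0.130 × 11.1 = 1.44 m/s^2.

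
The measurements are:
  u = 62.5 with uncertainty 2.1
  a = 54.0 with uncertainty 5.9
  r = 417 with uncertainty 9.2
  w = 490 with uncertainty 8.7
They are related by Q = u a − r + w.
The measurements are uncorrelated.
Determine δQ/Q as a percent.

11.2%

Let p = u·a = 3380. δp/p = √((1·δu/u)² + (1·δa/a)²) = √(0.00113 + 0.0119) = 0.114, so δp = 386.
Q = p − r + w: δQ = √(δp² + δr² + δw²) = √(1.49e+05 + 84.6 + 75.7) = 386
Q = 3450, so δQ/Q = 386/3450 = 0.112.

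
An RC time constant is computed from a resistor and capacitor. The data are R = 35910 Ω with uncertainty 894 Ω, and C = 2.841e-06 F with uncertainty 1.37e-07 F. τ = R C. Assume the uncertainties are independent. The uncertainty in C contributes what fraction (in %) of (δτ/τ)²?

(δτ/τ)² = (1·δR/R)² + (1·δC/C)²
  R term: (1×0.0249)² = 0.000620
  C term: (1×0.0482)² = 0.00233
Total = 0.00295. Share from C = 0.00233/0.00295 = 0.790.

79.0%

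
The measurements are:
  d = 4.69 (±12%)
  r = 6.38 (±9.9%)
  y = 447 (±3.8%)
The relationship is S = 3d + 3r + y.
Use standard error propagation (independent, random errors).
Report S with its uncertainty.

S is a linear combination, so absolute uncertainties add in quadrature:
  (3·δd)² = 2.85;  (3·δr)² = 3.59;  (δy)² = 289
δS = √(295) = 17.2
S = 480.

480 ± 17.2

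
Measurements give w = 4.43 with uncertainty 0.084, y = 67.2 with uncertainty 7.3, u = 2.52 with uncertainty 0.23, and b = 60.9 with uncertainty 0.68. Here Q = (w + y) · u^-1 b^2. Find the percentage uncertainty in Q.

Let h = w + y = 71.6. δh = √(δw² + δy²) = √(0.00706 + 53.3) = 7.30, so δh/h = 0.102.
Q is then a monomial in h, u, b:
δQ/Q = √((δh/h)² + (-1·δu/u)² + (2·δb/b)²) = √(0.0104 + 0.00833 + 0.000499) = 0.139

13.9%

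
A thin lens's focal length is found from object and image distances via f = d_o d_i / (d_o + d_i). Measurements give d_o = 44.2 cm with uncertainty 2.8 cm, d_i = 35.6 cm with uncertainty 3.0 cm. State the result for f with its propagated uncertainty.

∂f/∂d_o = (d_i/(d_o+d_i))² = 0.199;  ∂f/∂d_i = (d_o/(d_o+d_i))² = 0.307
δf = √((∂f/∂d_o · δd_o)² + (∂f/∂d_i · δd_i)²) = √(0.311 + 0.847) = 1.08 cm
f = 19.7 cm.

19.7 ± 1.08 cm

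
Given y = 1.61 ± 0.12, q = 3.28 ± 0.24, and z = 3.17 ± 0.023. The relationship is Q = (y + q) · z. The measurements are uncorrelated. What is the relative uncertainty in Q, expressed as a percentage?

Let u = y + q = 4.89. δu = √(δy² + δq²) = √(0.0144 + 0.0576) = 0.268, so δu/u = 0.0549.
Q is then a monomial in u, z:
δQ/Q = √((δu/u)² + (1·δz/z)²) = √(0.00301 + 5.26e-05) = 0.0554

5.54%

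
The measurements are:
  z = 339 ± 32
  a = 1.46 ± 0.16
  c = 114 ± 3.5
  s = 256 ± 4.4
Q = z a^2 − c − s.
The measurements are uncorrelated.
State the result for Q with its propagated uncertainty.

Let p = z·a^2 = 723. δp/p = √((1·δz/z)² + (2·δa/a)²) = √(0.00891 + 0.0480) = 0.239, so δp = 172.
Q = p − c − s: δQ = √(δp² + δc² + δs²) = √(29700 + 12.2 + 19.4) = 173
Q = 353.

353 ± 173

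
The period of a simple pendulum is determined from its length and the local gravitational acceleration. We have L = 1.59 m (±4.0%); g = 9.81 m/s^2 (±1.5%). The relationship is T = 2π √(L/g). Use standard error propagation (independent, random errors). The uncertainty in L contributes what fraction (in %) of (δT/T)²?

(δT/T)² = (½·δL/L)² + (−½·δg/g)²
  L term: (0.5×0.0400)² = 0.000400
  g term: (-0.5×0.0150)² = 5.62e-05
Total = 0.000456. Share from L = 0.000400/0.000456 = 0.877.

87.7%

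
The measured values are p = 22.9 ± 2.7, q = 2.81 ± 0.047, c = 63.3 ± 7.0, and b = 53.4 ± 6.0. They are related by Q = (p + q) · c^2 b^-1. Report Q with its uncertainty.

Let u = p + q = 25.7. δu = √(δp² + δq²) = √(7.29 + 0.00221) = 2.70, so δu/u = 0.105.
Q is then a monomial in u, c, b:
δQ/Q = √((δu/u)² + (2·δc/c)² + (-1·δb/b)²) = √(0.0110 + 0.0489 + 0.0126) = 0.269
Q = 1930, so δQ = 0.269 × 1930 = 520.

1930 ± 520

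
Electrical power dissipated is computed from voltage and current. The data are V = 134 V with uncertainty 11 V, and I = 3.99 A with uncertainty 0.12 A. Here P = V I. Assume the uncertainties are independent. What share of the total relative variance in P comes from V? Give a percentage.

88.2%

(δP/P)² = (1·δV/V)² + (1·δI/I)²
  V term: (1×0.0821)² = 0.00674
  I term: (1×0.0301)² = 0.000905
Total = 0.00764. Share from V = 0.00674/0.00764 = 0.882.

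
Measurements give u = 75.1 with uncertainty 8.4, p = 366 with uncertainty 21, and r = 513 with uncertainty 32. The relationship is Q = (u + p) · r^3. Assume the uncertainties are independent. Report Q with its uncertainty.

(5.96 ± 1.16) × 10^10

Let w = u + p = 441. δw = √(δu² + δp²) = √(70.6 + 441) = 22.6, so δw/w = 0.0513.
Q is then a monomial in w, r:
δQ/Q = √((δw/w)² + (3·δr/r)²) = √(0.00263 + 0.0350) = 0.194
Q = 5.96e+10, so δQ = 0.194 × 5.96e+10 = 1.16e+10.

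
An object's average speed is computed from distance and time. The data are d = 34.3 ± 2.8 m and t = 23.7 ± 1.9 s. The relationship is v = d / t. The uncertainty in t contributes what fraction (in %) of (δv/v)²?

49.1%

(δv/v)² = (1·δd/d)² + (-1·δt/t)²
  d term: (1×0.0816)² = 0.00666
  t term: (-1×0.0802)² = 0.00643
Total = 0.0131. Share from t = 0.00643/0.0131 = 0.491.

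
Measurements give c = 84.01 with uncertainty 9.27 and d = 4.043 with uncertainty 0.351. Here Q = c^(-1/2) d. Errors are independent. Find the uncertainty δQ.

0.0454

Relative error in a monomial: (δQ/Q)² = Σ (nᵢ · δxᵢ/xᵢ)².
  (−½·δc/c)² = (-0.5×0.110)² = 0.00304;  (1·δd/d)² = (1×0.0868)² = 0.00754
δQ/Q = √(0.0106) = 0.103
Q = 0.4411, so δQ = 0.103 × 0.4411 = 0.0454.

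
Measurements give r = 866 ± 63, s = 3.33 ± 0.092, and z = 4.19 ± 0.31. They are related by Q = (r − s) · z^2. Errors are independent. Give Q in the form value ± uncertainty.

15100 ± 2500

Let u = r − s = 863. δu = √(δr² + δs²) = √(3970 + 0.00846) = 63.0, so δu/u = 0.0730.
Q is then a monomial in u, z:
δQ/Q = √((δu/u)² + (2·δz/z)²) = √(0.00533 + 0.0219) = 0.165
Q = 15100, so δQ = 0.165 × 15100 = 2500.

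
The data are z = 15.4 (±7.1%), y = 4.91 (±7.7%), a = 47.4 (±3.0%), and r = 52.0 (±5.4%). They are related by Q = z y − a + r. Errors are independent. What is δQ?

Let p = z·y = 75.6. δp/p = √((1·δz/z)² + (1·δy/y)²) = √(0.00504 + 0.00593) = 0.105, so δp = 7.92.
Q = p − a + r: δQ = √(δp² + δa² + δr²) = √(62.7 + 2.02 + 7.88) = 8.52

8.52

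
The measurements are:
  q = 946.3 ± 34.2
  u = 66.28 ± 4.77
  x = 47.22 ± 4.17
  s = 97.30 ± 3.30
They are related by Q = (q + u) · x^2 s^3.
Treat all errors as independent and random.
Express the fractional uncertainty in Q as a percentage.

20.7%

Let w = q + u = 1013. δw = √(δq² + δu²) = √(1170 + 22.8) = 34.5, so δw/w = 0.0341.
Q is then a monomial in w, x, s:
δQ/Q = √((δw/w)² + (2·δx/x)² + (3·δs/s)²) = √(0.00116 + 0.0312 + 0.0104) = 0.207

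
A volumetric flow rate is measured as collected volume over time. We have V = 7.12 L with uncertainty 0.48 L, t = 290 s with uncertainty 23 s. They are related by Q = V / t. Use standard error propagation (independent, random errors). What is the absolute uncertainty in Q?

0.00256 L/s

Since Q is a product/quotient, work with relative uncertainties:
  (1·δV/V)² = (1×0.0674)² = 0.00454;  (-1·δt/t)² = (-1×0.0793)² = 0.00629
δQ/Q = √(0.0108) = 0.104
Q = 0.0246 L/s, so δQ = 0.104 × 0.0246 = 0.00256 L/s.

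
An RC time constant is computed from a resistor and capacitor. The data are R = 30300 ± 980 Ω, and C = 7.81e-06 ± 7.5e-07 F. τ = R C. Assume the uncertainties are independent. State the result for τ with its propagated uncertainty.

Since τ is a product/quotient, work with relative uncertainties:
  (1·δR/R)² = (1×0.0323)² = 0.00105;  (1·δC/C)² = (1×0.0960)² = 0.00922
δτ/τ = √(0.0103) = 0.101
τ = 0.237 s, so δτ = 0.101 × 0.237 = 0.0240 s.

0.237 ± 0.0240 s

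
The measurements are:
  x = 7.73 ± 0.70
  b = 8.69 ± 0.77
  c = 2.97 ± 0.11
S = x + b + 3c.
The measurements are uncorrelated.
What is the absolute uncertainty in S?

1.09

S is a linear combination, so absolute uncertainties add in quadrature:
  (δx)² = 0.490;  (δb)² = 0.593;  (3·δc)² = 0.109
δS = √(1.19) = 1.09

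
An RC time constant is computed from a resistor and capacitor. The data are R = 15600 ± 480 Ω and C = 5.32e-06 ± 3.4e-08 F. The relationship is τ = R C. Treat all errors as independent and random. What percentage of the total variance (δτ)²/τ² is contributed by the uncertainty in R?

95.9%

(δτ/τ)² = (1·δR/R)² + (1·δC/C)²
  R term: (1×0.0308)² = 0.000947
  C term: (1×0.00639)² = 4.08e-05
Total = 0.000988. Share from R = 0.000947/0.000988 = 0.959.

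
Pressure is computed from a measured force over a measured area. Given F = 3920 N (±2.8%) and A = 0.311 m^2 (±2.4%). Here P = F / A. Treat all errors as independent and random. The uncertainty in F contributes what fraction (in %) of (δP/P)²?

(δP/P)² = (1·δF/F)² + (-1·δA/A)²
  F term: (1×0.0280)² = 0.000784
  A term: (-1×0.0240)² = 0.000576
Total = 0.00136. Share from F = 0.000784/0.00136 = 0.576.

57.6%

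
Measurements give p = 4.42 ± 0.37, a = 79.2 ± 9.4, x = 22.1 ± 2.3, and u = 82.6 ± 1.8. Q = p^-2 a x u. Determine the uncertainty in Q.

Relative error in a monomial: (δQ/Q)² = Σ (nᵢ · δxᵢ/xᵢ)².
  (-2·δp/p)² = (-2×0.0837)² = 0.0280;  (1·δa/a)² = (1×0.119)² = 0.0141;  (1·δx/x)² = (1×0.104)² = 0.0108;  (1·δu/u)² = (1×0.0218)² = 0.000475
δQ/Q = √(0.0534) = 0.231
Q = 7400, so δQ = 0.231 × 7400 = 1710.

1710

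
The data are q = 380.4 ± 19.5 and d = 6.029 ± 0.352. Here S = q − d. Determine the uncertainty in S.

Each term contributes (cᵢ δxᵢ)² to (δS)²:
  (δq)² = 380;  (δd)² = 0.124
δS = √(380) = 19.5

19.5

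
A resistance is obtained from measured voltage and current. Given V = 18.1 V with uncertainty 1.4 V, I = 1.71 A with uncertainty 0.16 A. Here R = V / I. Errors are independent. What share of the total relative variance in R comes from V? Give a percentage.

(δR/R)² = (1·δV/V)² + (-1·δI/I)²
  V term: (1×0.0773)² = 0.00598
  I term: (-1×0.0936)² = 0.00875
Total = 0.0147. Share from V = 0.00598/0.0147 = 0.406.

40.6%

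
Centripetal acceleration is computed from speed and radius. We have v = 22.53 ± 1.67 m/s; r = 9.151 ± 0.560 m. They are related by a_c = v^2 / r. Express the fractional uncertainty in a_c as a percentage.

16.0%

Since a_c is a product/quotient, work with relative uncertainties:
  (2·δv/v)² = (2×0.0741)² = 0.0220;  (-1·δr/r)² = (-1×0.0612)² = 0.00374
δa_c/a_c = √(0.0257) = 0.160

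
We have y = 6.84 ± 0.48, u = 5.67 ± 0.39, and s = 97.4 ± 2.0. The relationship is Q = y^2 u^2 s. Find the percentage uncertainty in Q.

Since Q is a product/quotient, work with relative uncertainties:
  (2·δy/y)² = (2×0.0702)² = 0.0197;  (2·δu/u)² = (2×0.0688)² = 0.0189;  (1·δs/s)² = (1×0.0205)² = 0.000422
δQ/Q = √(0.0390) = 0.198

19.8%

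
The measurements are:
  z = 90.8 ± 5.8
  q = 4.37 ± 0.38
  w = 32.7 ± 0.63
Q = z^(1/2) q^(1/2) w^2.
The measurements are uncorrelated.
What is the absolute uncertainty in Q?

Since Q is a product/quotient, work with relative uncertainties:
  (½·δz/z)² = (0.5×0.0639)² = 0.00102;  (½·δq/q)² = (0.5×0.0870)² = 0.00189;  (2·δw/w)² = (2×0.0193)² = 0.00148
δQ/Q = √(0.00440) = 0.0663
Q = 21300, so δQ = 0.0663 × 21300 = 1410.

1410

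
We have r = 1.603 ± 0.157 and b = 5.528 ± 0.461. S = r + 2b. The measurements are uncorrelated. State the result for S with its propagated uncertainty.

12.66 ± 0.935

Absolute uncertainties add in quadrature for a linear combination:
  (δr)² = 0.0246;  (2·δb)² = 0.850
δS = √(0.875) = 0.935
S = 12.66.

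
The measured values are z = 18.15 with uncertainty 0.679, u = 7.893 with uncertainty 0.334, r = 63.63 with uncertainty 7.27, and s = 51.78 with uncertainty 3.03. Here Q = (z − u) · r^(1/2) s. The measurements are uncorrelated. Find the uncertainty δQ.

Let w = z − u = 10.26. δw = √(δz² + δu²) = √(0.461 + 0.112) = 0.757, so δw/w = 0.0738.
Q is then a monomial in w, r, s:
δQ/Q = √((δw/w)² + (½·δr/r)² + (1·δs/s)²) = √(0.00544 + 0.00326 + 0.00342) = 0.110
Q = 4237, so δQ = 0.110 × 4237 = 467.

467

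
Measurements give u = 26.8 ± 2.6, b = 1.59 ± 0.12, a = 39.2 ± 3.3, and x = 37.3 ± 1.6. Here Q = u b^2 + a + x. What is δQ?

Let p = u·b^2 = 67.8. δp/p = √((1·δu/u)² + (2·δb/b)²) = √(0.00941 + 0.0228) = 0.179, so δp = 12.2.
Q = p + a + x: δQ = √(δp² + δa² + δx²) = √(148 + 10.9 + 2.56) = 12.7

12.7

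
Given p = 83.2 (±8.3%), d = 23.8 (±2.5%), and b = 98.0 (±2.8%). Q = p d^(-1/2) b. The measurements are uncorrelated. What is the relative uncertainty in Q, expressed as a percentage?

8.85%

Each factor contributes (exponent × relative error)² to (δQ/Q)²:
  (1·δp/p)² = (1×0.0830)² = 0.00689;  (−½·δd/d)² = (-0.5×0.0250)² = 0.000156;  (1·δb/b)² = (1×0.0280)² = 0.000784
δQ/Q = √(0.00783) = 0.0885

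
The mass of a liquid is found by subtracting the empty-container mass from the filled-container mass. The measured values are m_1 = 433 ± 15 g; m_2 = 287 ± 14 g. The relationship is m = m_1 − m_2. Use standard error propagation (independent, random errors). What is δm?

20.5 g

Sums and differences: (δm)² = Σ (cᵢ δxᵢ)².
  (δm_1)² = 225;  (δm_2)² = 196
δm = √(421) = 20.5 g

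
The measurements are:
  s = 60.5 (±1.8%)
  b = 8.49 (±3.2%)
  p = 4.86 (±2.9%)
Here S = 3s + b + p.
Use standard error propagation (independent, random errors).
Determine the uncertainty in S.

3.28

For a sum/difference, combine absolute errors in quadrature:
  (3·δs)² = 10.7;  (δb)² = 0.0738;  (δp)² = 0.0199
δS = √(10.8) = 3.28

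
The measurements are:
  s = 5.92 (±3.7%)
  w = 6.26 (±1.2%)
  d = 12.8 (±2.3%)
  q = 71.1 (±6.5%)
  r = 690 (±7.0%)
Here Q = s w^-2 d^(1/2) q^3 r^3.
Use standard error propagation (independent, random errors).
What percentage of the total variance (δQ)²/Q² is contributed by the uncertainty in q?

(δQ/Q)² = (1·δs/s)² + (-2·δw/w)² + (½·δd/d)² + (3·δq/q)² + (3·δr/r)²
  s term: (1×0.0370)² = 0.00137
  w term: (-2×0.0120)² = 0.000576
  d term: (0.5×0.0230)² = 0.000132
  q term: (3×0.0650)² = 0.0380
  r term: (3×0.0700)² = 0.0441
Total = 0.0842. Share from q = 0.0380/0.0842 = 0.452.

45.2%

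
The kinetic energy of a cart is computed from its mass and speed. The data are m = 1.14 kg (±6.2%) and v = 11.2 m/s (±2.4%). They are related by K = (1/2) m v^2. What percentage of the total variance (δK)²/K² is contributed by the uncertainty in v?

(δK/K)² = (1·δm/m)² + (2·δv/v)²
  m term: (1×0.0620)² = 0.00384
  v term: (2×0.0240)² = 0.00230
Total = 0.00615. Share from v = 0.00230/0.00615 = 0.375.

37.5%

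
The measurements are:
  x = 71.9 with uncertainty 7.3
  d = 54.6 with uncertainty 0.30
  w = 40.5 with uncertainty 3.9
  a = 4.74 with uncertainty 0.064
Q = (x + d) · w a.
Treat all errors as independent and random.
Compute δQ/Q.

0.113

Let u = x + d = 126. δu = √(δx² + δd²) = √(53.3 + 0.0900) = 7.31, so δu/u = 0.0578.
Q is then a monomial in u, w, a:
δQ/Q = √((δu/u)² + (1·δw/w)² + (1·δa/a)²) = √(0.00334 + 0.00927 + 0.000182) = 0.113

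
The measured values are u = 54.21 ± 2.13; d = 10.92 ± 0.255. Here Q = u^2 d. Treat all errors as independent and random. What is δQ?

Products/powers → add relative errors in quadrature, weighted by exponent:
  (2·δu/u)² = (2×0.0393)² = 0.00618;  (1·δd/d)² = (1×0.0234)² = 0.000545
δQ/Q = √(0.00672) = 0.0820
Q = 32090, so δQ = 0.0820 × 32090 = 2630.

2630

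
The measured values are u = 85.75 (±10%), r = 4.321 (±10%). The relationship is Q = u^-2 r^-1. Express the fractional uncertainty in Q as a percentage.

Relative error in a monomial: (δQ/Q)² = Σ (nᵢ · δxᵢ/xᵢ)².
  (-2·δu/u)² = (-2×0.100)² = 0.0400;  (-1·δr/r)² = (-1×0.100)² = 0.0100
δQ/Q = √(0.0500) = 0.224

22.4%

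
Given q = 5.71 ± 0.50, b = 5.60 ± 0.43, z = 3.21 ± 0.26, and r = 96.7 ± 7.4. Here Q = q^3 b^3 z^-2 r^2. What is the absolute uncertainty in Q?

1.23e+07

Relative error in a monomial: (δQ/Q)² = Σ (nᵢ · δxᵢ/xᵢ)².
  (3·δq/q)² = (3×0.0876)² = 0.0690;  (3·δb/b)² = (3×0.0768)² = 0.0531;  (-2·δz/z)² = (-2×0.0810)² = 0.0262;  (2·δr/r)² = (2×0.0765)² = 0.0234
δQ/Q = √(0.172) = 0.414
Q = 2.97e+07, so δQ = 0.414 × 2.97e+07 = 1.23e+07.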